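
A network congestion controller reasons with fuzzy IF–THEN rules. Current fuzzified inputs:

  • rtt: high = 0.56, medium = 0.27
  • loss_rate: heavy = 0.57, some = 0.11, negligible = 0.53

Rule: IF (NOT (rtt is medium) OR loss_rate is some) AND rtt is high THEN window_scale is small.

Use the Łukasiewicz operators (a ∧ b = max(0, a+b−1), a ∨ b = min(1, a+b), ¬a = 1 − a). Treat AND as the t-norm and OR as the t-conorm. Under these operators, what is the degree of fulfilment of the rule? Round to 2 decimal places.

firing strength: (¬medium=1−0.27=0.73 OR some=0.11) = 0.84; AND[max(0, a+b−1)] with high=0.56 → w = 0.40

0.40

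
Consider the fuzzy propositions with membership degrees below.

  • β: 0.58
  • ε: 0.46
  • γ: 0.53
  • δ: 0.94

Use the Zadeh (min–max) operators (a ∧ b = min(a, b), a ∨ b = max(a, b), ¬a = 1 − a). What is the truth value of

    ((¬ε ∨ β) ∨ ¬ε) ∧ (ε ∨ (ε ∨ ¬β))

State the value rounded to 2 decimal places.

¬ε = 1 − 0.46 = 0.54
¬ε ∨ β = max(a, b) on (0.54, 0.58) = 0.58
¬ε = 1 − 0.46 = 0.54
(¬ε ∨ β) ∨ ¬ε = max(a, b) on (0.58, 0.54) = 0.58
¬β = 1 − 0.58 = 0.42
ε ∨ ¬β = max(a, b) on (0.46, 0.42) = 0.46
ε ∨ (ε ∨ ¬β) = max(a, b) on (0.46, 0.46) = 0.46
((¬ε ∨ β) ∨ ¬ε) ∧ (ε ∨ (ε ∨ ¬β)) = min(a, b) on (0.58, 0.46) = 0.46

0.46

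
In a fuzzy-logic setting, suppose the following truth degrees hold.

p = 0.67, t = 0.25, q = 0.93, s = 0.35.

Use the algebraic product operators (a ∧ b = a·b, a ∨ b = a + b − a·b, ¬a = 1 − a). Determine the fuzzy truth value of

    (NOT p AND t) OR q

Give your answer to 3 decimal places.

NOT p = 1 − 0.6700 = 0.3300
NOT p AND t = a·b on (0.3300, 0.2500) = 0.0825
(NOT p AND t) OR q = a + b − a·b on (0.0825, 0.9300) = 0.9358

0.936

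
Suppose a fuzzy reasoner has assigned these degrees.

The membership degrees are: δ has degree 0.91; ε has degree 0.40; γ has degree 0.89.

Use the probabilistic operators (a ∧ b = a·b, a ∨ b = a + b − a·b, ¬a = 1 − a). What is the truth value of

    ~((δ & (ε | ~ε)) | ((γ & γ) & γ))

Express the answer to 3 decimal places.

0.091

~ε = 1 − 0.4000 = 0.6000
ε | ~ε = a + b − a·b on (0.4000, 0.6000) = 0.7600
δ & (ε | ~ε) = a·b on (0.9100, 0.7600) = 0.6916
γ & γ = a·b on (0.8900, 0.8900) = 0.7921
(γ & γ) & γ = a·b on (0.7921, 0.8900) = 0.7050
(δ & (ε | ~ε)) | ((γ & γ) & γ) = a + b − a·b on (0.6916, 0.7050) = 0.9090
~((δ & (ε | ~ε)) | ((γ & γ) & γ)) = 1 − 0.9090 = 0.0910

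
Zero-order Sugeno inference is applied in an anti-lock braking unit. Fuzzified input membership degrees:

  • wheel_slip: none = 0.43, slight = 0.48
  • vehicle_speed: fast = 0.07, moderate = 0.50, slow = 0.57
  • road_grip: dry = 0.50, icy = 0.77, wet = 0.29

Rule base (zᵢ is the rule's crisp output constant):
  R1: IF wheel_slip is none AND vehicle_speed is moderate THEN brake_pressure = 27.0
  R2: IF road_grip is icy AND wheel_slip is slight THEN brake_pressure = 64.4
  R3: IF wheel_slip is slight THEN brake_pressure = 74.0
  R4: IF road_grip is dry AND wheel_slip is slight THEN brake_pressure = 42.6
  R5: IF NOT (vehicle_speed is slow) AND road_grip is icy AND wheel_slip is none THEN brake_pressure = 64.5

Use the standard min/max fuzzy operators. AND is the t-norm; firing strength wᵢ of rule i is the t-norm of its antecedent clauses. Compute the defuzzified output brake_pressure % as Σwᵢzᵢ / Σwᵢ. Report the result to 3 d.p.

R1 (z=27.0): none=0.43, moderate=0.50; AND[min(a, b)] → w = 0.43
R2 (z=64.4): icy=0.77, slight=0.48; AND[min(a, b)] → w = 0.48
R3 (z=74.0): slight=0.48 → w = 0.48
R4 (z=42.6): dry=0.50, slight=0.48; AND[min(a, b)] → w = 0.48
R5 (z=64.5): ¬slow=1−0.57=0.43, icy=0.77, none=0.43; AND[min(a, b)] → w = 0.43
Weighted average = (0.43·27.0 + 0.48·64.4 + 0.48·74.0 + 0.48·42.6 + 0.43·64.5) / (0.43 + 0.48 + 0.48 + 0.48 + 0.43)
  = 126.2250 / 2.3000 = 54.880

54.880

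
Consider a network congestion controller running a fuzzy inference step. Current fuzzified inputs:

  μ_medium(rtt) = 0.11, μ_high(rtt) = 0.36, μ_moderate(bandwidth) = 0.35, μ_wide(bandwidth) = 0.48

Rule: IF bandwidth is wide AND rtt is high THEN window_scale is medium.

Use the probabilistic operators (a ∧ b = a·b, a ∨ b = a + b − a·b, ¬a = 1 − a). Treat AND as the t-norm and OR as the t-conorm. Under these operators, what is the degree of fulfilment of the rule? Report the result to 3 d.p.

0.173

firing strength: wide=0.48, high=0.36; AND[a·b] → w = 0.1728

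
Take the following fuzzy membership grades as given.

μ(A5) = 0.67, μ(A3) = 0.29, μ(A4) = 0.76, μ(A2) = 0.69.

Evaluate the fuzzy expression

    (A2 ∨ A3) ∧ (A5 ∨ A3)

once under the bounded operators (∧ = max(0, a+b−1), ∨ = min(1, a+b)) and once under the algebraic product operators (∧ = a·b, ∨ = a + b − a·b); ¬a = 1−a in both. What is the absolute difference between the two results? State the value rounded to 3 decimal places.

0.343

Under bounded:
  A2 ∨ A3 = min(1, a+b) on (0.69, 0.29) = 0.98
  A5 ∨ A3 = min(1, a+b) on (0.67, 0.29) = 0.96
  (A2 ∨ A3) ∧ (A5 ∨ A3) = max(0, a+b−1) on (0.98, 0.96) = 0.94
  → value = 0.9400
Under algebraic product:
  A2 ∨ A3 = a + b − a·b on (0.6900, 0.2900) = 0.7799
  A5 ∨ A3 = a + b − a·b on (0.6700, 0.2900) = 0.7657
  (A2 ∨ A3) ∧ (A5 ∨ A3) = a·b on (0.7799, 0.7657) = 0.5972
  → value = 0.5972
|0.9400 − 0.5972| = 0.343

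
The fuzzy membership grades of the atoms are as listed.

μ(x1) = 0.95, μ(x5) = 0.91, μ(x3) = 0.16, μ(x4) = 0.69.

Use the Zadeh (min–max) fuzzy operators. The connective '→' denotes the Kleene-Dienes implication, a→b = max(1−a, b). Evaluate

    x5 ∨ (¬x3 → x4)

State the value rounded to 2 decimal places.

¬x3 = 1 − 0.16 = 0.84
¬x3 → x4  [Kleene-Dienes: max(1−a, b)] with a=0.84, b=0.69 → 0.69
x5 ∨ (¬x3 → x4) = max(a, b) on (0.91, 0.69) = 0.91

0.91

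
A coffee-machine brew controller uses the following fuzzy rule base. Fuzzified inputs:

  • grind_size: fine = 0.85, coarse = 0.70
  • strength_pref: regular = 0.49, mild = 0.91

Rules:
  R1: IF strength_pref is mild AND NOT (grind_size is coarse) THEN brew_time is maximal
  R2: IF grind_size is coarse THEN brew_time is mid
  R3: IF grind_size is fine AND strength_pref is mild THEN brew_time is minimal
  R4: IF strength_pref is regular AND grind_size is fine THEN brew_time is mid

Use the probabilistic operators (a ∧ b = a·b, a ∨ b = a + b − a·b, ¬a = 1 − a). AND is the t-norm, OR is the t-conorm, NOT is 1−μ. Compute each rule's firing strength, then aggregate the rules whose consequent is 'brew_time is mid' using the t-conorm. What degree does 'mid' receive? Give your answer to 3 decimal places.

0.825

R1: mild=0.91, ¬coarse=1−0.70=0.30; AND[a·b] → w = 0.2730
R2: coarse=0.70 → w = 0.7000
R3: fine=0.85, mild=0.91; AND[a·b] → w = 0.7735
R4: regular=0.49, fine=0.85; AND[a·b] → w = 0.4165
Rules with consequent 'mid': {R2, R4} → strengths 0.7000, 0.4165
Aggregate via t-conorm [a + b − a·b]: 0.8249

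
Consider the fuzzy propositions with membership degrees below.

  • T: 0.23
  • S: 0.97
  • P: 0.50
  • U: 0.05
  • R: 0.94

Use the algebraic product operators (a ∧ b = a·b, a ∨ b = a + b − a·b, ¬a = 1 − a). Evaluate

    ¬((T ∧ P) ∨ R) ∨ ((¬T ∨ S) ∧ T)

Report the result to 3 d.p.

0.269

T ∧ P = a·b on (0.2300, 0.5000) = 0.1150
(T ∧ P) ∨ R = a + b − a·b on (0.1150, 0.9400) = 0.9469
¬((T ∧ P) ∨ R) = 1 − 0.9469 = 0.0531
¬T = 1 − 0.2300 = 0.7700
¬T ∨ S = a + b − a·b on (0.7700, 0.9700) = 0.9931
(¬T ∨ S) ∧ T = a·b on (0.9931, 0.2300) = 0.2284
¬((T ∧ P) ∨ R) ∨ ((¬T ∨ S) ∧ T) = a + b − a·b on (0.0531, 0.2284) = 0.2694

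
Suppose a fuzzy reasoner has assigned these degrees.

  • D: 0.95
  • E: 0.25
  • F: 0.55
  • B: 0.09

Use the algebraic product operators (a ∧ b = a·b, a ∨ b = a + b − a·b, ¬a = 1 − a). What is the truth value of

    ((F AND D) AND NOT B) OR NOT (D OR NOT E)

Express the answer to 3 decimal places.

F AND D = a·b on (0.5500, 0.9500) = 0.5225
NOT B = 1 − 0.0900 = 0.9100
(F AND D) AND NOT B = a·b on (0.5225, 0.9100) = 0.4755
NOT E = 1 − 0.2500 = 0.7500
D OR NOT E = a + b − a·b on (0.9500, 0.7500) = 0.9875
NOT (D OR NOT E) = 1 − 0.9875 = 0.0125
((F AND D) AND NOT B) OR NOT (D OR NOT E) = a + b − a·b on (0.4755, 0.0125) = 0.4820

0.482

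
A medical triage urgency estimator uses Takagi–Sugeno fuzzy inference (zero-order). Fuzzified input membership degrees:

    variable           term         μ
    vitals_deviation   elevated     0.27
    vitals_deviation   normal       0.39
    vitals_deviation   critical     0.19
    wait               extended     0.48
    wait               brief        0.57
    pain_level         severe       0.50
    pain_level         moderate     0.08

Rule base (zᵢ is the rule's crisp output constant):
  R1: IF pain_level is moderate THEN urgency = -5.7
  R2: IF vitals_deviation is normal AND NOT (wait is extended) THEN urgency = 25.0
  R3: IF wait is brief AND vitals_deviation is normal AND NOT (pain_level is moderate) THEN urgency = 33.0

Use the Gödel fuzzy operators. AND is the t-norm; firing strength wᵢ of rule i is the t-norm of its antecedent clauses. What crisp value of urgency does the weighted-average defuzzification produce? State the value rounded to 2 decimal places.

R1 (z=-5.7): moderate=0.08 → w = 0.08
R2 (z=25.0): normal=0.39, ¬extended=1−0.48=0.52; AND[min(a, b)] → w = 0.39
R3 (z=33.0): brief=0.57, normal=0.39, ¬moderate=1−0.08=0.92; AND[min(a, b)] → w = 0.39
Weighted average = (0.08·-5.7 + 0.39·25.0 + 0.39·33.0) / (0.08 + 0.39 + 0.39)
  = 22.1640 / 0.8600 = 25.77

25.77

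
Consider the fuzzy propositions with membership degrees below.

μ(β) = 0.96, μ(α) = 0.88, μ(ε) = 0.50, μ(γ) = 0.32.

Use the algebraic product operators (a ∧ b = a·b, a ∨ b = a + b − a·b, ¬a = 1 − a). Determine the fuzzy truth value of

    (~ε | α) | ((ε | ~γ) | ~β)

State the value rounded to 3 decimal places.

0.991

~ε = 1 − 0.5000 = 0.5000
~ε | α = a + b − a·b on (0.5000, 0.8800) = 0.9400
~γ = 1 − 0.3200 = 0.6800
ε | ~γ = a + b − a·b on (0.5000, 0.6800) = 0.8400
~β = 1 − 0.9600 = 0.0400
(ε | ~γ) | ~β = a + b − a·b on (0.8400, 0.0400) = 0.8464
(~ε | α) | ((ε | ~γ) | ~β) = a + b − a·b on (0.9400, 0.8464) = 0.9908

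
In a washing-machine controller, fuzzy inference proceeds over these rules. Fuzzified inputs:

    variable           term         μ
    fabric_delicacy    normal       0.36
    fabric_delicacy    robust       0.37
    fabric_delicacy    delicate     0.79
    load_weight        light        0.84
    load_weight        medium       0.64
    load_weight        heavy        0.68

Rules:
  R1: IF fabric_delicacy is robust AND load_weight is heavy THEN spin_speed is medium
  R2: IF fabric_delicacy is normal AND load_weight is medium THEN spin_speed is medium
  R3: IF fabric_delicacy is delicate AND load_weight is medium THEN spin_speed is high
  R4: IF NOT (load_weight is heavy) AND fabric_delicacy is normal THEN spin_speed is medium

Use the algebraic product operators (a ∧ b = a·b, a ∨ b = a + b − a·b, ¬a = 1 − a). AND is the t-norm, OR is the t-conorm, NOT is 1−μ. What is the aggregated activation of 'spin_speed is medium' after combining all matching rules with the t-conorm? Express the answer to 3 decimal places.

R1: robust=0.37, heavy=0.68; AND[a·b] → w = 0.2516
R2: normal=0.36, medium=0.64; AND[a·b] → w = 0.2304
R3: delicate=0.79, medium=0.64; AND[a·b] → w = 0.5056
R4: ¬heavy=1−0.68=0.32, normal=0.36; AND[a·b] → w = 0.1152
Rules with consequent 'medium': {R1, R2, R4} → strengths 0.2516, 0.2304, 0.1152
Aggregate via t-conorm [a + b − a·b]: 0.4904

0.490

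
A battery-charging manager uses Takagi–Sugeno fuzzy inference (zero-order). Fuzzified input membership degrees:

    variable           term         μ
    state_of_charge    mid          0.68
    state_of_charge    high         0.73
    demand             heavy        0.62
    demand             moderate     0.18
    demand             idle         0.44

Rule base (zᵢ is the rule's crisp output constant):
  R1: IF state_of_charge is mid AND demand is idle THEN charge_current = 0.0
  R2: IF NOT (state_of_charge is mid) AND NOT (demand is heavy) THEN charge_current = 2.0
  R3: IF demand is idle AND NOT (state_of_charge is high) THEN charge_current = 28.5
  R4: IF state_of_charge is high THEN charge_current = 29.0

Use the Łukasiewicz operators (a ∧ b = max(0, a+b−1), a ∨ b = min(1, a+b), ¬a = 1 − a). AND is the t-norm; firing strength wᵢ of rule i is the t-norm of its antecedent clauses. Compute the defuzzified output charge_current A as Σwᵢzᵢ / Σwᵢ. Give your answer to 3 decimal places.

24.906

R1 (z=0.0): mid=0.68, idle=0.44; AND[max(0, a+b−1)] → w = 0.12
R2 (z=2.0): ¬mid=1−0.68=0.32, ¬heavy=1−0.62=0.38; AND[max(0, a+b−1)] → w = 0.00
R3 (z=28.5): idle=0.44, ¬high=1−0.73=0.27; AND[max(0, a+b−1)] → w = 0.00
R4 (z=29.0): high=0.73 → w = 0.73
Weighted average = (0.12·0.0 + 0.00·2.0 + 0.00·28.5 + 0.73·29.0) / (0.12 + 0.00 + 0.00 + 0.73)
  = 21.1700 / 0.8500 = 24.906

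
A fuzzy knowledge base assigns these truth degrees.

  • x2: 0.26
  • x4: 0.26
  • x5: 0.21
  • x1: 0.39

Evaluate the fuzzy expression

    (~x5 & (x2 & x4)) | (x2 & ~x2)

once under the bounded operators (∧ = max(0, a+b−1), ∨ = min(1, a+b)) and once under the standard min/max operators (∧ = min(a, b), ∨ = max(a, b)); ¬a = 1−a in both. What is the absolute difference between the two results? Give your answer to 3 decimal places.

Under bounded:
  ~x5 = 1 − 0.21 = 0.79
  x2 & x4 = max(0, a+b−1) on (0.26, 0.26) = 0.00
  ~x5 & (x2 & x4) = max(0, a+b−1) on (0.79, 0.00) = 0.00
  ~x2 = 1 − 0.26 = 0.74
  x2 & ~x2 = max(0, a+b−1) on (0.26, 0.74) = 0.00
  (~x5 & (x2 & x4)) | (x2 & ~x2) = min(1, a+b) on (0.00, 0.00) = 0.00
  → value = 0.0000
Under standard min/max:
  ~x5 = 1 − 0.21 = 0.79
  x2 & x4 = min(a, b) on (0.26, 0.26) = 0.26
  ~x5 & (x2 & x4) = min(a, b) on (0.79, 0.26) = 0.26
  ~x2 = 1 − 0.26 = 0.74
  x2 & ~x2 = min(a, b) on (0.26, 0.74) = 0.26
  (~x5 & (x2 & x4)) | (x2 & ~x2) = max(a, b) on (0.26, 0.26) = 0.26
  → value = 0.2600
|0.0000 − 0.2600| = 0.260

0.260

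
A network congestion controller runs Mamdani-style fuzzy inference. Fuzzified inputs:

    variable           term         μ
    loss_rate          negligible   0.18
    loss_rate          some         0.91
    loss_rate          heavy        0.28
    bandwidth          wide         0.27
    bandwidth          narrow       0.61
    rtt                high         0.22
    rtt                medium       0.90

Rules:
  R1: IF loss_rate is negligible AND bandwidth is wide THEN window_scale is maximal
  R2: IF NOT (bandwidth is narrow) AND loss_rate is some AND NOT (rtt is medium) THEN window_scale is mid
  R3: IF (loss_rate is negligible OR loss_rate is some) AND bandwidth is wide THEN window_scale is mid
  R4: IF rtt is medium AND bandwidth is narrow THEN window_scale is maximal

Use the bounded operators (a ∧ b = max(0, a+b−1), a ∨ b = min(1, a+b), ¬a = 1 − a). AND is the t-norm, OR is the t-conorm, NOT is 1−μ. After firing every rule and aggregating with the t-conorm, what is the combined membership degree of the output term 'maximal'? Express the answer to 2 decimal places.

R1: negligible=0.18, wide=0.27; AND[max(0, a+b−1)] → w = 0.00
R2: ¬narrow=1−0.61=0.39, some=0.91, ¬medium=1−0.90=0.10; AND[max(0, a+b−1)] → w = 0.00
R3: (negligible=0.18 OR some=0.91) = 1.00; AND[max(0, a+b−1)] with wide=0.27 → w = 0.27
R4: medium=0.90, narrow=0.61; AND[max(0, a+b−1)] → w = 0.51
Rules with consequent 'maximal': {R1, R4} → strengths 0.00, 0.51
Aggregate via t-conorm [min(1, a+b)]: 0.51

0.51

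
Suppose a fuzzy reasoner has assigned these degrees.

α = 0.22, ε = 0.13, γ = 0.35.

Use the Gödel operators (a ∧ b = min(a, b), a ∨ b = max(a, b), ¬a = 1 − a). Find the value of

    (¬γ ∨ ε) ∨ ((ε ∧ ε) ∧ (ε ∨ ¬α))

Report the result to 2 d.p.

0.65

¬γ = 1 − 0.35 = 0.65
¬γ ∨ ε = max(a, b) on (0.65, 0.13) = 0.65
ε ∧ ε = min(a, b) on (0.13, 0.13) = 0.13
¬α = 1 − 0.22 = 0.78
ε ∨ ¬α = max(a, b) on (0.13, 0.78) = 0.78
(ε ∧ ε) ∧ (ε ∨ ¬α) = min(a, b) on (0.13, 0.78) = 0.13
(¬γ ∨ ε) ∨ ((ε ∧ ε) ∧ (ε ∨ ¬α)) = max(a, b) on (0.65, 0.13) = 0.65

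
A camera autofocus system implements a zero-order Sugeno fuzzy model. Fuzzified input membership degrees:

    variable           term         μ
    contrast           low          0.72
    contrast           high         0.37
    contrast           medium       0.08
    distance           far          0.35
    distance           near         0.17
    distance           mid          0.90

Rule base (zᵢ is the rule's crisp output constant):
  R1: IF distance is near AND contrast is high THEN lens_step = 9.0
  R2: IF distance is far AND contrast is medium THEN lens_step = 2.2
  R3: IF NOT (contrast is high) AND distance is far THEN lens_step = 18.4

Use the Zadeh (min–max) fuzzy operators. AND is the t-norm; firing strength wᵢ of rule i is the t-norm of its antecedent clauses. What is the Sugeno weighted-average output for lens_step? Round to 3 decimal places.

R1 (z=9.0): near=0.17, high=0.37; AND[min(a, b)] → w = 0.17
R2 (z=2.2): far=0.35, medium=0.08; AND[min(a, b)] → w = 0.08
R3 (z=18.4): ¬high=1−0.37=0.63, far=0.35; AND[min(a, b)] → w = 0.35
Weighted average = (0.17·9.0 + 0.08·2.2 + 0.35·18.4) / (0.17 + 0.08 + 0.35)
  = 8.1460 / 0.6000 = 13.577

13.577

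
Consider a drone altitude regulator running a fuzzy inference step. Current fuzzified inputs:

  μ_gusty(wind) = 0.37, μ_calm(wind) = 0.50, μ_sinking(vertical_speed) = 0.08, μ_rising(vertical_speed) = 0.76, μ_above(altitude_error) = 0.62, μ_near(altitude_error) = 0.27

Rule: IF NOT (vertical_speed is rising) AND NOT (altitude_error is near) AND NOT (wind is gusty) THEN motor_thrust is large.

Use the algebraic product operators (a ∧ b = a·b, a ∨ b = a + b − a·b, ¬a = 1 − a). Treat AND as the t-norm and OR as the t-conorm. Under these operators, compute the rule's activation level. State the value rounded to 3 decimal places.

0.110

firing strength: ¬rising=1−0.76=0.24, ¬near=1−0.27=0.73, ¬gusty=1−0.37=0.63; AND[a·b] → w = 0.1104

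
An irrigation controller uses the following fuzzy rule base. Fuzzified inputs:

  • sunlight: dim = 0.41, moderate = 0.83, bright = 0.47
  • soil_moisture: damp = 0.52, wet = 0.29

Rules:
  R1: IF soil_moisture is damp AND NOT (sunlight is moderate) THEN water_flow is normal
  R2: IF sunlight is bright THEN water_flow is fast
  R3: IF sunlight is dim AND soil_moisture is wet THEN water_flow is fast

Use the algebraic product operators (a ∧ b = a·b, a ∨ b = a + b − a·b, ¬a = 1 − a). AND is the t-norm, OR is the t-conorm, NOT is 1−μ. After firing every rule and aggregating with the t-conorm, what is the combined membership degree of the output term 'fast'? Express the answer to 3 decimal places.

0.533

R1: damp=0.52, ¬moderate=1−0.83=0.17; AND[a·b] → w = 0.0884
R2: bright=0.47 → w = 0.4700
R3: dim=0.41, wet=0.29; AND[a·b] → w = 0.1189
Rules with consequent 'fast': {R2, R3} → strengths 0.4700, 0.1189
Aggregate via t-conorm [a + b − a·b]: 0.5330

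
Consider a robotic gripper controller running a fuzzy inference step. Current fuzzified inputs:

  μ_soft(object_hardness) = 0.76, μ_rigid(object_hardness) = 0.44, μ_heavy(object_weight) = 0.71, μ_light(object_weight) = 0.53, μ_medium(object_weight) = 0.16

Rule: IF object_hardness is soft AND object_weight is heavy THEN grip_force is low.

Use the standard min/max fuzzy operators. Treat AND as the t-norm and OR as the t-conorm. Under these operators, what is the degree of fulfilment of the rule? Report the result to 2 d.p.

firing strength: soft=0.76, heavy=0.71; AND[min(a, b)] → w = 0.71

0.71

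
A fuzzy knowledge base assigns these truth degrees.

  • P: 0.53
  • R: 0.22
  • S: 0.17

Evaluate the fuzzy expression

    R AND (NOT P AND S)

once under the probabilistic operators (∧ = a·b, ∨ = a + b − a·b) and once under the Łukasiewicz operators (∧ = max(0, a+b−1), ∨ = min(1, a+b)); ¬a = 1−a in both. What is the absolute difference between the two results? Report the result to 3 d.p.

0.018

Under probabilistic:
  NOT P = 1 − 0.5300 = 0.4700
  NOT P AND S = a·b on (0.4700, 0.1700) = 0.0799
  R AND (NOT P AND S) = a·b on (0.2200, 0.0799) = 0.0176
  → value = 0.0176
Under Łukasiewicz:
  NOT P = 1 − 0.53 = 0.47
  NOT P AND S = max(0, a+b−1) on (0.47, 0.17) = 0.00
  R AND (NOT P AND S) = max(0, a+b−1) on (0.22, 0.00) = 0.00
  → value = 0.0000
|0.0176 − 0.0000| = 0.018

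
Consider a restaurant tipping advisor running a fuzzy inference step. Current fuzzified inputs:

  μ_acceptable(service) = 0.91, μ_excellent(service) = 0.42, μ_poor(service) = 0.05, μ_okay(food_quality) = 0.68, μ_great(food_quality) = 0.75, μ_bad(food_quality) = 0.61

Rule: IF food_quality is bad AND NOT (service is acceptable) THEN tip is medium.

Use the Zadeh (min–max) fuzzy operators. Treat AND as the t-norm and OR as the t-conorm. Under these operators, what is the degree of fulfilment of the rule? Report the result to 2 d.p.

firing strength: bad=0.61, ¬acceptable=1−0.91=0.09; AND[min(a, b)] → w = 0.09

0.09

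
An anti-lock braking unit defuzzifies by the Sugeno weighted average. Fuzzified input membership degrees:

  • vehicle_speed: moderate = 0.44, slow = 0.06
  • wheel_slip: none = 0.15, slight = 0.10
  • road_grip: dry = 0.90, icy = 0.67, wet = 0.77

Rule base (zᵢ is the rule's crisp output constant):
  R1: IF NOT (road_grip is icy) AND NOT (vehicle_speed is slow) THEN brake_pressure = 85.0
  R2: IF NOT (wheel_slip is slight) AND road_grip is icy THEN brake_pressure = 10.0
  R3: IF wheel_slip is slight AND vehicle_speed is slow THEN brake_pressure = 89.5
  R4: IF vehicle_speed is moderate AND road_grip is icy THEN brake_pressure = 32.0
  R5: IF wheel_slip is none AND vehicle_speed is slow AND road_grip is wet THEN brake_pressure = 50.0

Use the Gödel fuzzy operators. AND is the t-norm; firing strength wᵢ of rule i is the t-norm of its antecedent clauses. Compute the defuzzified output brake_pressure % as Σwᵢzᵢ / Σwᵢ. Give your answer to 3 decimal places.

R1 (z=85.0): ¬icy=1−0.67=0.33, ¬slow=1−0.06=0.94; AND[min(a, b)] → w = 0.33
R2 (z=10.0): ¬slight=1−0.10=0.90, icy=0.67; AND[min(a, b)] → w = 0.67
R3 (z=89.5): slight=0.10, slow=0.06; AND[min(a, b)] → w = 0.06
R4 (z=32.0): moderate=0.44, icy=0.67; AND[min(a, b)] → w = 0.44
R5 (z=50.0): none=0.15, slow=0.06, wet=0.77; AND[min(a, b)] → w = 0.06
Weighted average = (0.33·85.0 + 0.67·10.0 + 0.06·89.5 + 0.44·32.0 + 0.06·50.0) / (0.33 + 0.67 + 0.06 + 0.44 + 0.06)
  = 57.2000 / 1.5600 = 36.667

36.667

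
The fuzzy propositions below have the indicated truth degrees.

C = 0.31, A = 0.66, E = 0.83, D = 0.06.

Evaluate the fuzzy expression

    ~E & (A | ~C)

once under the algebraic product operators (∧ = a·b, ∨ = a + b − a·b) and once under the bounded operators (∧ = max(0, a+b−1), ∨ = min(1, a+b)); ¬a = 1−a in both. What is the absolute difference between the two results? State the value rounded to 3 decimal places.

Under algebraic product:
  ~E = 1 − 0.8300 = 0.1700
  ~C = 1 − 0.3100 = 0.6900
  A | ~C = a + b − a·b on (0.6600, 0.6900) = 0.8946
  ~E & (A | ~C) = a·b on (0.1700, 0.8946) = 0.1521
  → value = 0.1521
Under bounded:
  ~E = 1 − 0.83 = 0.17
  ~C = 1 − 0.31 = 0.69
  A | ~C = min(1, a+b) on (0.66, 0.69) = 1.00
  ~E & (A | ~C) = max(0, a+b−1) on (0.17, 1.00) = 0.17
  → value = 0.1700
|0.1521 − 0.1700| = 0.018

0.018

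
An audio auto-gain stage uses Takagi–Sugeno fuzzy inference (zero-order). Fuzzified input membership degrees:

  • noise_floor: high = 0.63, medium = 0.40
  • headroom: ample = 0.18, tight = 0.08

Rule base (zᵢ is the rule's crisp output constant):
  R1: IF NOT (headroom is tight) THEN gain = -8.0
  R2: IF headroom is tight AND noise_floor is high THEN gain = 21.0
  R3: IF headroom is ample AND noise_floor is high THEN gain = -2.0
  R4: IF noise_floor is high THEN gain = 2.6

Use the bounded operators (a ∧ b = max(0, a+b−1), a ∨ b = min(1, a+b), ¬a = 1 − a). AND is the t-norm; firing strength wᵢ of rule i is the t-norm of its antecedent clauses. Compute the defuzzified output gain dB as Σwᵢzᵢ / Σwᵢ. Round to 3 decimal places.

-3.692

R1 (z=-8.0): ¬tight=1−0.08=0.92 → w = 0.92
R2 (z=21.0): tight=0.08, high=0.63; AND[max(0, a+b−1)] → w = 0.00
R3 (z=-2.0): ample=0.18, high=0.63; AND[max(0, a+b−1)] → w = 0.00
R4 (z=2.6): high=0.63 → w = 0.63
Weighted average = (0.92·-8.0 + 0.00·21.0 + 0.00·-2.0 + 0.63·2.6) / (0.92 + 0.00 + 0.00 + 0.63)
  = -5.7220 / 1.5500 = -3.692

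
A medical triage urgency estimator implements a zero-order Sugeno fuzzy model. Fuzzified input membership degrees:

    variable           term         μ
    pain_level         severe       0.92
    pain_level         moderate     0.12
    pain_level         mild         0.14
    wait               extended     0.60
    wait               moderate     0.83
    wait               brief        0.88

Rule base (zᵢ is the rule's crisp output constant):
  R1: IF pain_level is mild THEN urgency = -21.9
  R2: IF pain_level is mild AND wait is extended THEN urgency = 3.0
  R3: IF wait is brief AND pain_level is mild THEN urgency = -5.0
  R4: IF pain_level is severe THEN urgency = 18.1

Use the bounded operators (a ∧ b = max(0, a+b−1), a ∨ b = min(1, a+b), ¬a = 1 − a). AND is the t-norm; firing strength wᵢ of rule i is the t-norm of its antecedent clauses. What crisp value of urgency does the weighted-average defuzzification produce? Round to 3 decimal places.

12.487

R1 (z=-21.9): mild=0.14 → w = 0.14
R2 (z=3.0): mild=0.14, extended=0.60; AND[max(0, a+b−1)] → w = 0.00
R3 (z=-5.0): brief=0.88, mild=0.14; AND[max(0, a+b−1)] → w = 0.02
R4 (z=18.1): severe=0.92 → w = 0.92
Weighted average = (0.14·-21.9 + 0.00·3.0 + 0.02·-5.0 + 0.92·18.1) / (0.14 + 0.00 + 0.02 + 0.92)
  = 13.4860 / 1.0800 = 12.487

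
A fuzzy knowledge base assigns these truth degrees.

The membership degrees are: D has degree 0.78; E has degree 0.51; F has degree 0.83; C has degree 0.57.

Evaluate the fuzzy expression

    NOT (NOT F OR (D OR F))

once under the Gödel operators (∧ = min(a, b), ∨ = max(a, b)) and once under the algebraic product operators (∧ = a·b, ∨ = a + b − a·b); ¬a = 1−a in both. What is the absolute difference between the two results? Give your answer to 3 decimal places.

0.139

Under Gödel:
  NOT F = 1 − 0.83 = 0.17
  D OR F = max(a, b) on (0.78, 0.83) = 0.83
  NOT F OR (D OR F) = max(a, b) on (0.17, 0.83) = 0.83
  NOT (NOT F OR (D OR F)) = 1 − 0.83 = 0.17
  → value = 0.1700
Under algebraic product:
  NOT F = 1 − 0.8300 = 0.1700
  D OR F = a + b − a·b on (0.7800, 0.8300) = 0.9626
  NOT F OR (D OR F) = a + b − a·b on (0.1700, 0.9626) = 0.9690
  NOT (NOT F OR (D OR F)) = 1 − 0.9690 = 0.0310
  → value = 0.0310
|0.1700 − 0.0310| = 0.139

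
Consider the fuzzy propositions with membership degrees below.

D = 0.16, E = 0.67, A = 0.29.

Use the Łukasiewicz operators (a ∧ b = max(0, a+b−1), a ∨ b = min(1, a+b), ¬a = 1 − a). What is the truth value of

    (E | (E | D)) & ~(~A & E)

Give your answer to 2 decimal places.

0.62

E | D = min(1, a+b) on (0.67, 0.16) = 0.83
E | (E | D) = min(1, a+b) on (0.67, 0.83) = 1.00
~A = 1 − 0.29 = 0.71
~A & E = max(0, a+b−1) on (0.71, 0.67) = 0.38
~(~A & E) = 1 − 0.38 = 0.62
(E | (E | D)) & ~(~A & E) = max(0, a+b−1) on (1.00, 0.62) = 0.62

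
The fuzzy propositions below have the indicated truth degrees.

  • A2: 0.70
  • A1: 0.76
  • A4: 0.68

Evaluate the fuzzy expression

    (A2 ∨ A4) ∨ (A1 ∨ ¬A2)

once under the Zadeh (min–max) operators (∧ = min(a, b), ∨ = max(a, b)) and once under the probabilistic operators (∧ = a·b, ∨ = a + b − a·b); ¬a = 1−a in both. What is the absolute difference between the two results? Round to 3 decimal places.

Under Zadeh (min–max):
  A2 ∨ A4 = max(a, b) on (0.70, 0.68) = 0.70
  ¬A2 = 1 − 0.70 = 0.30
  A1 ∨ ¬A2 = max(a, b) on (0.76, 0.30) = 0.76
  (A2 ∨ A4) ∨ (A1 ∨ ¬A2) = max(a, b) on (0.70, 0.76) = 0.76
  → value = 0.7600
Under probabilistic:
  A2 ∨ A4 = a + b − a·b on (0.7000, 0.6800) = 0.9040
  ¬A2 = 1 − 0.7000 = 0.3000
  A1 ∨ ¬A2 = a + b − a·b on (0.7600, 0.3000) = 0.8320
  (A2 ∨ A4) ∨ (A1 ∨ ¬A2) = a + b − a·b on (0.9040, 0.8320) = 0.9839
  → value = 0.9839
|0.7600 − 0.9839| = 0.224

0.224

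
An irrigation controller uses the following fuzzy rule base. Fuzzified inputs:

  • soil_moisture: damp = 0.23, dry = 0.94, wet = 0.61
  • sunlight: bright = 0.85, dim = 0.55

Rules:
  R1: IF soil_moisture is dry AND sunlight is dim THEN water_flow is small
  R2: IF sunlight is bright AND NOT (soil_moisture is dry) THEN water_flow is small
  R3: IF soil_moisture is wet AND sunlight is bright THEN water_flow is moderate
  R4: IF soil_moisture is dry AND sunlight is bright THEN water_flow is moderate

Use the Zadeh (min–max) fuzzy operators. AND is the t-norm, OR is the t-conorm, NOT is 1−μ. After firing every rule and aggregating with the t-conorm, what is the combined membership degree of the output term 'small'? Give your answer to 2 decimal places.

0.55

R1: dry=0.94, dim=0.55; AND[min(a, b)] → w = 0.55
R2: bright=0.85, ¬dry=1−0.94=0.06; AND[min(a, b)] → w = 0.06
R3: wet=0.61, bright=0.85; AND[min(a, b)] → w = 0.61
R4: dry=0.94, bright=0.85; AND[min(a, b)] → w = 0.85
Rules with consequent 'small': {R1, R2} → strengths 0.55, 0.06
Aggregate via t-conorm [max(a, b)]: 0.55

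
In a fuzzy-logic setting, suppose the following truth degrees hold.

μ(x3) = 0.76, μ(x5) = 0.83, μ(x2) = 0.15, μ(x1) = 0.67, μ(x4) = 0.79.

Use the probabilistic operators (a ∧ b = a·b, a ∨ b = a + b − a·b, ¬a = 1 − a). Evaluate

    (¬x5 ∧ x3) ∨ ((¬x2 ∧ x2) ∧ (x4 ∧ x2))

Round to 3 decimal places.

0.142

¬x5 = 1 − 0.8300 = 0.1700
¬x5 ∧ x3 = a·b on (0.1700, 0.7600) = 0.1292
¬x2 = 1 − 0.1500 = 0.8500
¬x2 ∧ x2 = a·b on (0.8500, 0.1500) = 0.1275
x4 ∧ x2 = a·b on (0.7900, 0.1500) = 0.1185
(¬x2 ∧ x2) ∧ (x4 ∧ x2) = a·b on (0.1275, 0.1185) = 0.0151
(¬x5 ∧ x3) ∨ ((¬x2 ∧ x2) ∧ (x4 ∧ x2)) = a + b − a·b on (0.1292, 0.0151) = 0.1424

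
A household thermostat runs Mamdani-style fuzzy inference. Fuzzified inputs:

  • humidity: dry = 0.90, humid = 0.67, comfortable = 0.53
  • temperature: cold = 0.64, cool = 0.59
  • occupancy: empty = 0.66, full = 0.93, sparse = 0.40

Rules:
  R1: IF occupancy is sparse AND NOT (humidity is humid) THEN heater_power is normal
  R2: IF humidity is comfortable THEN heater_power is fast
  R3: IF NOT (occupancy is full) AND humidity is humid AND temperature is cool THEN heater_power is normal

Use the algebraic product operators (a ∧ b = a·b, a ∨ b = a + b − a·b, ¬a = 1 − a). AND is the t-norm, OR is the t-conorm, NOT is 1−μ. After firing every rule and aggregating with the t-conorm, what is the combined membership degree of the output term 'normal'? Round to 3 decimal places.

R1: sparse=0.40, ¬humid=1−0.67=0.33; AND[a·b] → w = 0.1320
R2: comfortable=0.53 → w = 0.5300
R3: ¬full=1−0.93=0.07, humid=0.67, cool=0.59; AND[a·b] → w = 0.0277
Rules with consequent 'normal': {R1, R3} → strengths 0.1320, 0.0277
Aggregate via t-conorm [a + b − a·b]: 0.1560

0.156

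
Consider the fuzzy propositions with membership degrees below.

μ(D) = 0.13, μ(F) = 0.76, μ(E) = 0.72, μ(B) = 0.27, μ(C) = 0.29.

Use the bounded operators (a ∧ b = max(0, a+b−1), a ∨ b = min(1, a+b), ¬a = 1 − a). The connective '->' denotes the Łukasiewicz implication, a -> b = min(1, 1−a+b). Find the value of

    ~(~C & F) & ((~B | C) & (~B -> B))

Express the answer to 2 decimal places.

0.07

~C = 1 − 0.29 = 0.71
~C & F = max(0, a+b−1) on (0.71, 0.76) = 0.47
~(~C & F) = 1 − 0.47 = 0.53
~B = 1 − 0.27 = 0.73
~B | C = min(1, a+b) on (0.73, 0.29) = 1.00
~B = 1 − 0.27 = 0.73
~B -> B  [Łukasiewicz: min(1, 1−a+b)] with a=0.73, b=0.27 → 0.54
(~B | C) & (~B -> B) = max(0, a+b−1) on (1.00, 0.54) = 0.54
~(~C & F) & ((~B | C) & (~B -> B)) = max(0, a+b−1) on (0.53, 0.54) = 0.07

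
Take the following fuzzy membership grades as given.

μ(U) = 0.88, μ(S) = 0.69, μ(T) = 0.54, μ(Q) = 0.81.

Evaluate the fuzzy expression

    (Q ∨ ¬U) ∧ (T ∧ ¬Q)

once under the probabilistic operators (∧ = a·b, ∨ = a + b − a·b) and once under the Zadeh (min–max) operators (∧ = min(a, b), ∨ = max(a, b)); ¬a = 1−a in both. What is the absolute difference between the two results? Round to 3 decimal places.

Under probabilistic:
  ¬U = 1 − 0.8800 = 0.1200
  Q ∨ ¬U = a + b − a·b on (0.8100, 0.1200) = 0.8328
  ¬Q = 1 − 0.8100 = 0.1900
  T ∧ ¬Q = a·b on (0.5400, 0.1900) = 0.1026
  (Q ∨ ¬U) ∧ (T ∧ ¬Q) = a·b on (0.8328, 0.1026) = 0.0854
  → value = 0.0854
Under Zadeh (min–max):
  ¬U = 1 − 0.88 = 0.12
  Q ∨ ¬U = max(a, b) on (0.81, 0.12) = 0.81
  ¬Q = 1 − 0.81 = 0.19
  T ∧ ¬Q = min(a, b) on (0.54, 0.19) = 0.19
  (Q ∨ ¬U) ∧ (T ∧ ¬Q) = min(a, b) on (0.81, 0.19) = 0.19
  → value = 0.1900
|0.0854 − 0.1900| = 0.105

0.105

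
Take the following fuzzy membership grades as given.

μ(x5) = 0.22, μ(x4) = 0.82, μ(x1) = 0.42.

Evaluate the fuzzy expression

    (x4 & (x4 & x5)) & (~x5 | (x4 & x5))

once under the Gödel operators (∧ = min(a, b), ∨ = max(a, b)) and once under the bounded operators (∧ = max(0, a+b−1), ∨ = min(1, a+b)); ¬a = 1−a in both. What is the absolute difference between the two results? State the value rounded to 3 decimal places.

0.220

Under Gödel:
  x4 & x5 = min(a, b) on (0.82, 0.22) = 0.22
  x4 & (x4 & x5) = min(a, b) on (0.82, 0.22) = 0.22
  ~x5 = 1 − 0.22 = 0.78
  x4 & x5 = min(a, b) on (0.82, 0.22) = 0.22
  ~x5 | (x4 & x5) = max(a, b) on (0.78, 0.22) = 0.78
  (x4 & (x4 & x5)) & (~x5 | (x4 & x5)) = min(a, b) on (0.22, 0.78) = 0.22
  → value = 0.2200
Under bounded:
  x4 & x5 = max(0, a+b−1) on (0.82, 0.22) = 0.04
  x4 & (x4 & x5) = max(0, a+b−1) on (0.82, 0.04) = 0.00
  ~x5 = 1 − 0.22 = 0.78
  x4 & x5 = max(0, a+b−1) on (0.82, 0.22) = 0.04
  ~x5 | (x4 & x5) = min(1, a+b) on (0.78, 0.04) = 0.82
  (x4 & (x4 & x5)) & (~x5 | (x4 & x5)) = max(0, a+b−1) on (0.00, 0.82) = 0.00
  → value = 0.0000
|0.2200 − 0.0000| = 0.220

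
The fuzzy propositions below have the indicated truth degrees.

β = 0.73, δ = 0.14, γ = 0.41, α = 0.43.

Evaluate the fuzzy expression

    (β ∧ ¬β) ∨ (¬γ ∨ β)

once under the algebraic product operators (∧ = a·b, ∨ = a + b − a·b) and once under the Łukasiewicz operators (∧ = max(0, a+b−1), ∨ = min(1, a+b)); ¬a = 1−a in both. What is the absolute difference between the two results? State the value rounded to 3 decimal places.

Under algebraic product:
  ¬β = 1 − 0.7300 = 0.2700
  β ∧ ¬β = a·b on (0.7300, 0.2700) = 0.1971
  ¬γ = 1 − 0.4100 = 0.5900
  ¬γ ∨ β = a + b − a·b on (0.5900, 0.7300) = 0.8893
  (β ∧ ¬β) ∨ (¬γ ∨ β) = a + b − a·b on (0.1971, 0.8893) = 0.9111
  → value = 0.9111
Under Łukasiewicz:
  ¬β = 1 − 0.73 = 0.27
  β ∧ ¬β = max(0, a+b−1) on (0.73, 0.27) = 0.00
  ¬γ = 1 − 0.41 = 0.59
  ¬γ ∨ β = min(1, a+b) on (0.59, 0.73) = 1.00
  (β ∧ ¬β) ∨ (¬γ ∨ β) = min(1, a+b) on (0.00, 1.00) = 1.00
  → value = 1.0000
|0.9111 − 1.0000| = 0.089

0.089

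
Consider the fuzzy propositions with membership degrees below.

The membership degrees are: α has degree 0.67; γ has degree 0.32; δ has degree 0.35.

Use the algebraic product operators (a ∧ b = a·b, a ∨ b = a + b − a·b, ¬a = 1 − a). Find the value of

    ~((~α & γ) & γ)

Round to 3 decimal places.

0.966

~α = 1 − 0.6700 = 0.3300
~α & γ = a·b on (0.3300, 0.3200) = 0.1056
(~α & γ) & γ = a·b on (0.1056, 0.3200) = 0.0338
~((~α & γ) & γ) = 1 − 0.0338 = 0.9662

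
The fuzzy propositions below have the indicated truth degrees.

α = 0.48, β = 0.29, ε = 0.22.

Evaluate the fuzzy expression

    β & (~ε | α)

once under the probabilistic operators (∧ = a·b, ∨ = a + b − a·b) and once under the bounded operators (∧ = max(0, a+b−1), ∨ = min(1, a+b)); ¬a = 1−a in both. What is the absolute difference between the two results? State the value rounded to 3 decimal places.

Under probabilistic:
  ~ε = 1 − 0.2200 = 0.7800
  ~ε | α = a + b − a·b on (0.7800, 0.4800) = 0.8856
  β & (~ε | α) = a·b on (0.2900, 0.8856) = 0.2568
  → value = 0.2568
Under bounded:
  ~ε = 1 − 0.22 = 0.78
  ~ε | α = min(1, a+b) on (0.78, 0.48) = 1.00
  β & (~ε | α) = max(0, a+b−1) on (0.29, 1.00) = 0.29
  → value = 0.2900
|0.2568 − 0.2900| = 0.033

0.033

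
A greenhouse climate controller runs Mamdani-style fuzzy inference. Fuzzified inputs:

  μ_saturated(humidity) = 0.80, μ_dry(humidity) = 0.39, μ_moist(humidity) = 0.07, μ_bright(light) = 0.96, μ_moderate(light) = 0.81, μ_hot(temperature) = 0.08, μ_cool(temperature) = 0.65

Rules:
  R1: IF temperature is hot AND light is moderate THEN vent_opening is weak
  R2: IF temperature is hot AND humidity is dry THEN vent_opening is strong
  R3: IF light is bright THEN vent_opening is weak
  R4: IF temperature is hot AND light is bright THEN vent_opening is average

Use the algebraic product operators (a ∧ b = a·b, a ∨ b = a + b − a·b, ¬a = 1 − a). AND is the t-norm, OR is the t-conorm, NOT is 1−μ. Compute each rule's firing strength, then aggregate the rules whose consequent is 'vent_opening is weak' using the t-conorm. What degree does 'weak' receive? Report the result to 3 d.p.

R1: hot=0.08, moderate=0.81; AND[a·b] → w = 0.0648
R2: hot=0.08, dry=0.39; AND[a·b] → w = 0.0312
R3: bright=0.96 → w = 0.9600
R4: hot=0.08, bright=0.96; AND[a·b] → w = 0.0768
Rules with consequent 'weak': {R1, R3} → strengths 0.0648, 0.9600
Aggregate via t-conorm [a + b − a·b]: 0.9626

0.963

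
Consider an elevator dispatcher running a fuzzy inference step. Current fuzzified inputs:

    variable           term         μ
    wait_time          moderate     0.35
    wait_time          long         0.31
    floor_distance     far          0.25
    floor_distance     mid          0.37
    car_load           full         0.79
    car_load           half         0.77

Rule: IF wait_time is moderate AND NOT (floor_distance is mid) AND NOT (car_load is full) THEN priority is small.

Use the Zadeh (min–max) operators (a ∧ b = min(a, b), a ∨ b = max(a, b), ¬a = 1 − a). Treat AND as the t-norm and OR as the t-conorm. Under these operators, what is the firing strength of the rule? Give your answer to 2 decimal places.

firing strength: moderate=0.35, ¬mid=1−0.37=0.63, ¬full=1−0.79=0.21; AND[min(a, b)] → w = 0.21

0.21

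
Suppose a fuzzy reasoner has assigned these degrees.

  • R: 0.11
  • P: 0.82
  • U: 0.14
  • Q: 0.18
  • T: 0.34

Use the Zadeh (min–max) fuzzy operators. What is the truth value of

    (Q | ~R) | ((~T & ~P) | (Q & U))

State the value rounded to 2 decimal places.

~R = 1 − 0.11 = 0.89
Q | ~R = max(a, b) on (0.18, 0.89) = 0.89
~T = 1 − 0.34 = 0.66
~P = 1 − 0.82 = 0.18
~T & ~P = min(a, b) on (0.66, 0.18) = 0.18
Q & U = min(a, b) on (0.18, 0.14) = 0.14
(~T & ~P) | (Q & U) = max(a, b) on (0.18, 0.14) = 0.18
(Q | ~R) | ((~T & ~P) | (Q & U)) = max(a, b) on (0.89, 0.18) = 0.89

0.89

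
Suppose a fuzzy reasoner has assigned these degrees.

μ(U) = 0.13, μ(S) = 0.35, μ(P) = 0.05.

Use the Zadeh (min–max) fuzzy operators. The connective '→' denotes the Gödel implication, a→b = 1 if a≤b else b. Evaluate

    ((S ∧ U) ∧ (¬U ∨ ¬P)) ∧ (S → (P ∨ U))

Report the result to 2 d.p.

S ∧ U = min(a, b) on (0.35, 0.13) = 0.13
¬U = 1 − 0.13 = 0.87
¬P = 1 − 0.05 = 0.95
¬U ∨ ¬P = max(a, b) on (0.87, 0.95) = 0.95
(S ∧ U) ∧ (¬U ∨ ¬P) = min(a, b) on (0.13, 0.95) = 0.13
P ∨ U = max(a, b) on (0.05, 0.13) = 0.13
S → (P ∨ U)  [Gödel: 1 if a≤b else b] with a=0.35, b=0.13 → 0.13
((S ∧ U) ∧ (¬U ∨ ¬P)) ∧ (S → (P ∨ U)) = min(a, b) on (0.13, 0.13) = 0.13

0.13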